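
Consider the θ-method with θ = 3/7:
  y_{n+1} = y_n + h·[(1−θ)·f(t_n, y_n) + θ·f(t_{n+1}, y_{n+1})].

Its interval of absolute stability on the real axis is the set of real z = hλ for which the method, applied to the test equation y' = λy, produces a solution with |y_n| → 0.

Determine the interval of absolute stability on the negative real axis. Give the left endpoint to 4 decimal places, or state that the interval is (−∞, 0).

z∈(-14.0000,0).

On y'=λy, z=hλ:
  y_{n+1} = y_n + z·[4/7·y_n + 3/7·y_{n+1}] ⇒ (1 − 3/7z)y_{n+1} = (1 + 4/7z)y_n
  Hence R(z) = (1 + 4/7z)/(1 − 3/7z).

Find x<0 with |R(x)|<1.
x=-0.34: |R|=0.7032
R=−1: 1+4/7x = −1+3/7x ⇒ -1/7x=2 ⇒ x=2/(-1/7)=-14.0000
Confirm numerically:
  x=-11.570: |R|=0.94174 <1
  x=-9.606: |R|=0.87732 <1
  x=-6.452: |R|=0.71361 <1
  x=-5.966: |R|=0.67732 <1
  x=-14.541: |R|=1.01069 >1
  x=-14.329: |R|=1.00658 >1
Interval (-14.0000, 0).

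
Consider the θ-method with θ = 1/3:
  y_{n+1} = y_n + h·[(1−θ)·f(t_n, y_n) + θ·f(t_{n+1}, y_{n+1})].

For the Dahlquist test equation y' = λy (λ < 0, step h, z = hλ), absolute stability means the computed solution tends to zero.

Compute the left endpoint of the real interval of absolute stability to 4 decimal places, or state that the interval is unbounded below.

z* = -6.0000.

Set f=λy, z=hλ:
  y_{n+1} = y_n + z·[2/3·y_n + 1/3·y_{n+1}] ⇒ (1 − 1/3z)y_{n+1} = (1 + 2/3z)y_n
  ⇒ R(z) = (1 + 2/3z)/(1 − 1/3z).

Find x<0 with |R(x)|<1.
x=-0.86: |R|=0.3316
R=−1: 1+2/3x = −1+1/3x ⇒ -1/3x=2 ⇒ x=2/(-1/3)=-6.0000
Confirm numerically:
  x=-4.772: |R|=0.84200 <1
  x=-3.272: |R|=0.56505 <1
  x=-2.560: |R|=0.38129 <1
  x=-6.220: |R|=1.02386 >1
  x=-6.025: |R|=1.00277 >1
Stable set (-6.0000, 0).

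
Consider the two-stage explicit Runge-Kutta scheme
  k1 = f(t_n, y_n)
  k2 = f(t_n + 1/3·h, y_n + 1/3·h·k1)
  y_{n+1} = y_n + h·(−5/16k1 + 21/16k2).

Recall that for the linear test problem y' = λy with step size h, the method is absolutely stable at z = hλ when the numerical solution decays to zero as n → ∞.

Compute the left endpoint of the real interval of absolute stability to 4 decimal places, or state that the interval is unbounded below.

On y'=λy, z=hλ:
  k1=λy_n ⇒ h·k1=z·y_n;  k2=λ(1+1/3z)y_n ⇒ h·k2=z(1+1/3z)y_n
  y_{n+1}/y_n = 1 − 5/16z + 21/16z(1+1/3z) = 1 + z + 7/16z²
  ⇒ R(z) = 1 + z + 7/16z².

Solve |R(x)|<1 on ℝ⁻.
x=-0.55: |R|=0.5823
R=1: x+7/16x²=0 ⇒ x=−16/7=-2.2857; min R=1−1/(4·7/16)=0.4286>−1
Confirm numerically:
  x=-2.147: |R|=0.86970 <1
  x=-1.541: |R|=0.49792 <1
  x=-1.435: |R|=0.46591 <1
  x=-2.869: |R|=1.73213 >1
  x=-2.799: |R|=1.62855 >1
  x=-2.792: |R|=1.61843 >1
Interval (-2.2857, 0).

left endpoint -2.2857.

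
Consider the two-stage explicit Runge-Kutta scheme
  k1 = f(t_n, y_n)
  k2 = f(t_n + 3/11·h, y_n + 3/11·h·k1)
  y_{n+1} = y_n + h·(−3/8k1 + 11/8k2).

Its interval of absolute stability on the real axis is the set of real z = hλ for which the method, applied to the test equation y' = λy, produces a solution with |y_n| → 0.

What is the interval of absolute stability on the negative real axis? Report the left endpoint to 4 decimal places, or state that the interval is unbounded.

On y'=λy, z=hλ:
  k1=λy_n ⇒ h·k1=z·y_n;  k2=λ(1+3/11z)y_n ⇒ h·k2=z(1+3/11z)y_n
  y_{n+1}/y_n = 1 − 3/8z + 11/8z(1+3/11z) = 1 + z + 3/8z²
  Hence R(z) = 1 + z + 3/8z².

Find x<0 with |R(x)|<1.
x=-1.78: |R|=0.4082
R=1: x+3/8x²=0 ⇒ x=−8/3=-2.6667; min R=1−1/(4·3/8)=0.3333>−1
Confirm numerically:
  x=-2.414: |R|=0.77127 <1
  x=-1.916: |R|=0.46065 <1
  x=-1.712: |R|=0.38710 <1
  x=-3.245: |R|=1.70376 >1
  x=-3.148: |R|=1.56821 >1
So |R|<1 on (-2.6667, 0).

z∈(-2.6667,0).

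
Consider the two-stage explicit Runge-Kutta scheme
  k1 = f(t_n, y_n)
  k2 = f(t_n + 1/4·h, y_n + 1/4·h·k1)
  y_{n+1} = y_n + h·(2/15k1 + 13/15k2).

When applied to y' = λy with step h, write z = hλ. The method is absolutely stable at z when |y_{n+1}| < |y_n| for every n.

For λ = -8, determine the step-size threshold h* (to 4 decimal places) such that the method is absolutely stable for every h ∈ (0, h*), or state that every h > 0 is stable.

(-4.6154,0); λ=-8 ⇒ h* = (60/13)/8 = 0.5769.

Test eqn y'=λy, z=hλ:
  k1=λy_n ⇒ h·k1=z·y_n;  k2=λ(1+1/4z)y_n ⇒ h·k2=z(1+1/4z)y_n
  y_{n+1}/y_n = 1 + 2/15z + 13/15z(1+1/4z) = 1 + z + 13/60z²
  R(z) = 1 + z + 13/60z².

Boundary: |R(x)|=1, x<0.
x=-1.38: |R|=0.0326
R=1: x+13/60x²=0 ⇒ x=−60/13=-4.6154; min R=1−1/(4·13/60)=-0.1538>−1
Confirm numerically:
  x=-4.534: |R|=0.92005 <1
  x=-3.214: |R|=0.02412 <1
  x=-2.213: |R|=0.15190 <1
  x=-4.877: |R|=1.27644 >1
  x=-4.774: |R|=1.16407 >1
Stable set (-4.6154, 0).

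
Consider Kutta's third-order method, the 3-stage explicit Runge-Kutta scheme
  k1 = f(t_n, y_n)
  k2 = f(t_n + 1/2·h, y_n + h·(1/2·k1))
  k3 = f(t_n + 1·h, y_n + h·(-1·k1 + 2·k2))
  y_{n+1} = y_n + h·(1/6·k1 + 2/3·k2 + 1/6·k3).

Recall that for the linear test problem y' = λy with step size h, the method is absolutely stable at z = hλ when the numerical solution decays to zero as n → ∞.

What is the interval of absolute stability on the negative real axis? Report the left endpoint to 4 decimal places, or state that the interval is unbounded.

Set f=λy, z=hλ:
  order 3, 3-stage ⇒ R(z)=1+z+z^2/2+z^3/6
  (e.g. R(-1.37)=0.13989, |R|=0.13989)

Find x<0 with |R(x)|<1.
x=-1.37: |R|=0.1399
|R(-2.75)|=1.4349 |R(-2.67)|=1.2779 |R(-1.97)|=0.3038
Bisect:
  x_lo=-2.9741 |R|=1.9359  x_hi=-0.2489 |R|=0.7795
  mid=-1.61151 |R|=0.01053 →hi
  mid=-2.29281 |R|=0.67319 →hi
  mid=-2.63345 |R|=1.20978 →lo
  mid=-2.46313 |R|=0.92026 →hi
  mid=-2.54829 |R|=1.05941 →lo
  mid=-2.50571 |R|=0.98847 →hi
  mid=-2.52700 |R|=1.02359 →lo
  mid=-2.51636 |R|=1.00595 →lo
  ...
  [-2.51286,-2.51270] ⇒ x*=-2.5127
Interval (-2.5127, 0).

(-2.5127, 0).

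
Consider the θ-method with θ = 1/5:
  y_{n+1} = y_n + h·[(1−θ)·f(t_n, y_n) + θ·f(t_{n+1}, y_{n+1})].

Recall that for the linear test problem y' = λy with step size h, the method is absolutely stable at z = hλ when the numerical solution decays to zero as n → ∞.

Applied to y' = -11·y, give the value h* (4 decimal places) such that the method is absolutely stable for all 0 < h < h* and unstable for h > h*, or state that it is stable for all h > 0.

With y'=λy (z=hλ):
  y_{n+1} = y_n + z·[4/5·y_n + 1/5·y_{n+1}] ⇒ (1 − 1/5z)y_{n+1} = (1 + 4/5z)y_n
  Hence R(z) = (1 + 4/5z)/(1 − 1/5z).

Need |R(x)|<1, x<0.
x=-1.3: |R|=0.0317
R=−1: 1+4/5x = −1+1/5x ⇒ -3/5x=2 ⇒ x=2/(-3/5)=-3.3333
Confirm numerically:
  x=-2.085: |R|=0.47142 <1
  x=-1.886: |R|=0.36945 <1
  x=-1.850: |R|=0.35036 <1
  x=-3.444: |R|=1.03932 >1
  x=-3.388: |R|=1.01955 >1
Interval (-3.3333, 0).

(-3.3333,0); λ=-11 ⇒ h* = (10/3)/11 = 0.3030.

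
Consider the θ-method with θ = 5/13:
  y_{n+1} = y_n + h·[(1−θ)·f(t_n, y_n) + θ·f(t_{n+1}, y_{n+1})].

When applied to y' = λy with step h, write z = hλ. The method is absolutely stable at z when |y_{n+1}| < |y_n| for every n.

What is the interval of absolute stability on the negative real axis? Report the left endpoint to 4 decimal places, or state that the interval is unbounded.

(-8.6667, 0).

Test eqn y'=λy, z=hλ:
  y_{n+1} = y_n + z·[8/13·y_n + 5/13·y_{n+1}] ⇒ (1 − 5/13z)y_{n+1} = (1 + 8/13z)y_n
  so R(z) = (1 + 8/13z)/(1 − 5/13z).

Find x<0 with |R(x)|<1.
x=-1.73: |R|=0.0388
R=−1: 1+8/13x = −1+5/13x ⇒ -3/13x=2 ⇒ x=2/(-3/13)=-8.6667
Confirm numerically:
  x=-7.841: |R|=0.95255 <1
  x=-7.698: |R|=0.94356 <1
  x=-7.367: |R|=0.92176 <1
  x=-5.988: |R|=0.81286 <1
  x=-9.216: |R|=1.02789 >1
  x=-8.868: |R|=1.01053 >1
Interval (-8.6667, 0).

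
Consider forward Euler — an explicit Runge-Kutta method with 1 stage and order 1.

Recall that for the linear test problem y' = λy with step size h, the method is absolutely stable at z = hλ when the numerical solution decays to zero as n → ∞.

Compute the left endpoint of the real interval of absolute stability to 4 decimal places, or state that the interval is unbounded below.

Test eqn y'=λy, z=hλ:
  order 1, 1-stage ⇒ R(z)=1+z
  (e.g. R(-0.62)=0.38000, |R|=0.38000)

Need |R(x)|<1, x<0.
x=-0.62: |R|=0.3800
|R(-2.3)|=1.3000 |R(-0.83)|=0.1700 |R(-0.52)|=0.4800
Bisect:
  x_lo=-2.5767 |R|=1.5767  x_hi=-0.1302 |R|=0.8698
  mid=-1.35348 |R|=0.35348 →hi
  mid=-1.96511 |R|=0.96511 →hi
  mid=-2.27092 |R|=1.27092 →lo
  mid=-2.11801 |R|=1.11801 →lo
  mid=-2.04156 |R|=1.04156 →lo
  mid=-2.00333 |R|=1.00333 →lo
  mid=-1.98422 |R|=0.98422 →hi
  mid=-1.99378 |R|=0.99378 →hi
  mid=-1.99855 |R|=0.99855 →hi
  ...
  [-2.00005,-1.99990] ⇒ x*=-2.0000
So |R|<1 on (-2.0000, 0).

left endpoint -2.0000.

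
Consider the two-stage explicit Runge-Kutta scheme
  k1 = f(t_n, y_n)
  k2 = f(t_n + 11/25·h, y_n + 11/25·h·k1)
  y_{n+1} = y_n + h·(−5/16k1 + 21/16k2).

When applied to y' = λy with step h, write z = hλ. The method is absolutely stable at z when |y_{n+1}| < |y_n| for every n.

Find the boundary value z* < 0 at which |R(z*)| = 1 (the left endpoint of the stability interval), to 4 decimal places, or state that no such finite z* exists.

left endpoint -1.7316.

With y'=λy (z=hλ):
  k1=λy_n ⇒ h·k1=z·y_n;  k2=λ(1+11/25z)y_n ⇒ h·k2=z(1+11/25z)y_n
  y_{n+1}/y_n = 1 − 5/16z + 21/16z(1+11/25z) = 1 + z + 231/400z²
  so R(z) = 1 + z + 231/400z².

Need |R(x)|<1, x<0.
x=-0.56: |R|=0.6211
R=1: x+231/400x²=0 ⇒ x=−400/231=-1.7316; min R=1−1/(4·231/400)=0.5671>−1
Confirm numerically:
  x=-1.456: |R|=0.76826 <1
  x=-1.318: |R|=0.68519 <1
  x=-1.219: |R|=0.63914 <1
  x=-1.000: |R|=0.57750 <1
  x=-2.251: |R|=1.67519 >1
  x=-2.224: |R|=1.63242 >1
  x=-1.951: |R|=1.24720 >1
So |R|<1 on (-1.7316, 0).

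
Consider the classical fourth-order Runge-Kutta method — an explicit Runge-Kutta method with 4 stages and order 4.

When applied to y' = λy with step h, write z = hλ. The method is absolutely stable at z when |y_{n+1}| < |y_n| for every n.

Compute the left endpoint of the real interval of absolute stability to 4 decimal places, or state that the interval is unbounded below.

Test eqn y'=λy, z=hλ:
  order 4, 4-stage ⇒ R(z)=1+z+z^2/2+z^3/6+z^4/24
  (e.g. R(-1.77)=0.28121, |R|=0.28121)

Solve |R(x)|<1 on ℝ⁻.
x=-1.77: |R|=0.2812
|R(-2.45)|=0.6015 |R(-1.89)|=0.3025 |R(-0.71)|=0.4930
Bisect:
  x_lo=-3.6472 |R|=3.2906  x_hi=-0.1895 |R|=0.8274
  mid=-1.91834 |R|=0.30936 →hi
  mid=-2.78277 |R|=0.99620 →hi
  mid=-3.21498 |R|=1.86614 →lo
  mid=-2.99888 |R|=1.37276 →lo
  mid=-2.89082 |R|=1.17112 →lo
  mid=-2.83680 |R|=1.08047 →lo
  mid=-2.80978 |R|=1.03756 →lo
  mid=-2.79628 |R|=1.01669 →lo
  mid=-2.78952 |R|=1.00640 →lo
  ...
  [-2.78530,-2.78509] ⇒ x*=-2.7853
Interval (-2.7853, 0).

left endpoint -2.7853.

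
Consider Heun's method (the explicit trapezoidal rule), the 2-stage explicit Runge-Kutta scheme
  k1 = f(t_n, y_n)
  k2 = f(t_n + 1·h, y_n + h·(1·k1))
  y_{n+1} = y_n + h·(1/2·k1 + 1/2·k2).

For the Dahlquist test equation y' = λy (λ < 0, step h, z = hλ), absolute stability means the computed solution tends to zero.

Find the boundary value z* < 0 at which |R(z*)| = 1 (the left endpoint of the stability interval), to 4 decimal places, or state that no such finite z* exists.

left endpoint -2.0000.

Set f=λy, z=hλ:
  order 2, 2-stage ⇒ R(z)=1+z+z^2/2
  (e.g. R(-0.76)=0.52880, |R|=0.52880)

Need |R(x)|<1, x<0.
x=-0.76: |R|=0.5288
|R(-2.21)|=1.2320 |R(-1.44)|=0.5968
Bisect:
  x_lo=-2.6716 |R|=1.8971  x_hi=-0.2346 |R|=0.7929
  mid=-1.45311 |R|=0.60265 →hi
  mid=-2.06234 |R|=1.06429 →lo
  mid=-1.75773 |R|=0.78707 →hi
  mid=-1.91004 |R|=0.91408 →hi
  mid=-1.98619 |R|=0.98629 →hi
  mid=-2.02427 |R|=1.02456 →lo
  mid=-2.00523 |R|=1.00524 →lo
  mid=-1.99571 |R|=0.99572 →hi
  ...
  [-2.00002,-1.99987] ⇒ x*=-2.0000
Interval (-2.0000, 0).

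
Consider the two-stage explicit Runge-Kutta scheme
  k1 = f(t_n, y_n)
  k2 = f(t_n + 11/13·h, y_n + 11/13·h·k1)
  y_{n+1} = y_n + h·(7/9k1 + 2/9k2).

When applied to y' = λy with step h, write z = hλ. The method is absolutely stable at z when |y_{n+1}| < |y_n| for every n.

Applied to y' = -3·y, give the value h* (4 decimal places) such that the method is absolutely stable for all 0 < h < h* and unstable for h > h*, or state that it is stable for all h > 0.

(-5.3182,0); λ=-3 ⇒ h* = (117/22)/3 = 1.7727.

With y'=λy (z=hλ):
  k1=λy_n ⇒ h·k1=z·y_n;  k2=λ(1+11/13z)y_n ⇒ h·k2=z(1+11/13z)y_n
  y_{n+1}/y_n = 1 + 7/9z + 2/9z(1+11/13z) = 1 + z + 22/117z²
  so R(z) = 1 + z + 22/117z².

Find x<0 with |R(x)|<1.
x=-1.43: |R|=0.0455
R=1: x+22/117x²=0 ⇒ x=−117/22=-5.3182; min R=1−1/(4·22/117)=-0.3295>−1
Confirm numerically:
  x=-3.527: |R|=0.18791 <1
  x=-2.608: |R|=0.32905 <1
  x=-2.195: |R|=0.28905 <1
  x=-5.540: |R|=1.23107 >1
  x=-5.368: |R|=1.05028 >1
Stable set (-5.3182, 0).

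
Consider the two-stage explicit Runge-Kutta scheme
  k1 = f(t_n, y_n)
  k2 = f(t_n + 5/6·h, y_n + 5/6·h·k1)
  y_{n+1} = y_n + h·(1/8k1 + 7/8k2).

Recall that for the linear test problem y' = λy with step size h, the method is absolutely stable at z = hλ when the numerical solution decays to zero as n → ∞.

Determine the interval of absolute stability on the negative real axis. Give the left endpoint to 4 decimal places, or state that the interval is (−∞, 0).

Test eqn y'=λy, z=hλ:
  k1=λy_n ⇒ h·k1=z·y_n;  k2=λ(1+5/6z)y_n ⇒ h·k2=z(1+5/6z)y_n
  y_{n+1}/y_n = 1 + 1/8z + 7/8z(1+5/6z) = 1 + z + 35/48z²
  R(z) = 1 + z + 35/48z².

Boundary: |R(x)|=1, x<0.
x=-1.47: |R|=1.1057
R=1: x+35/48x²=0 ⇒ x=−48/35=-1.3714; min R=1−1/(4·35/48)=0.6571>−1
Confirm numerically:
  x=-1.022: |R|=0.73960 <1
  x=-1.020: |R|=0.73863 <1
  x=-0.657: |R|=0.65774 <1
  x=-0.599: |R|=0.66263 <1
  x=-1.958: |R|=1.83745 >1
  x=-1.780: |R|=1.53029 >1
Stable set (-1.3714, 0).

(-1.3714, 0).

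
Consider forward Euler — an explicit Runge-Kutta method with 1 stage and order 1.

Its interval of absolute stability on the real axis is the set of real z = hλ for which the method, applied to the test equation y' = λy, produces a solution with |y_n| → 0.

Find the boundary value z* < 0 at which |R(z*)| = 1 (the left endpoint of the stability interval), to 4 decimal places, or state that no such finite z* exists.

Test eqn y'=λy, z=hλ:
  order 1, 1-stage ⇒ R(z)=1+z
  (e.g. R(-1.49)=-0.49000, |R|=0.49000)

Solve |R(x)|<1 on ℝ⁻.
x=-1.49: |R|=0.4900
|R(-1.63)|=0.6300 |R(-1.23)|=0.2300 |R(-0.87)|=0.1300
Bisect:
  x_lo=-2.7868 |R|=1.7868  x_hi=-0.1947 |R|=0.8053
  mid=-1.49074 |R|=0.49074 →hi
  mid=-2.13877 |R|=1.13877 →lo
  mid=-1.81475 |R|=0.81475 →hi
  mid=-1.97676 |R|=0.97676 →hi
  mid=-2.05777 |R|=1.05777 →lo
  mid=-2.01726 |R|=1.01726 →lo
  mid=-1.99701 |R|=0.99701 →hi
  mid=-2.00714 |R|=1.00714 →lo
  mid=-2.00208 |R|=1.00208 →lo
  ...
  [-2.00002,-1.99986] ⇒ x*=-2.0000
Interval (-2.0000, 0).

left endpoint -2.0000.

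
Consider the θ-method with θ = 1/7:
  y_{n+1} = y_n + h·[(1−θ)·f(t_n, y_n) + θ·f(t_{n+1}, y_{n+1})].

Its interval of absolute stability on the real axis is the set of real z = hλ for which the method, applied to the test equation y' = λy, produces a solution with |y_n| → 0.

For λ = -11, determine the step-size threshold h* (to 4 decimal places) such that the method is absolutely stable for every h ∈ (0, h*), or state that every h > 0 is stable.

(-2.8000,0); λ=-11 ⇒ h* = (14/5)/11 = 0.2545.

On y'=λy, z=hλ:
  y_{n+1} = y_n + z·[6/7·y_n + 1/7·y_{n+1}] ⇒ (1 − 1/7z)y_{n+1} = (1 + 6/7z)y_n
  R(z) = (1 + 6/7z)/(1 − 1/7z).

Need |R(x)|<1, x<0.
x=-0.93: |R|=0.1791
R=−1: 1+6/7x = −1+1/7x ⇒ -5/7x=2 ⇒ x=2/(-5/7)=-2.8000
Confirm numerically:
  x=-2.171: |R|=0.65707 <1
  x=-1.457: |R|=0.20598 <1
  x=-1.415: |R|=0.17706 <1
  x=-3.118: |R|=1.15715 >1
  x=-3.062: |R|=1.13019 >1
  x=-3.013: |R|=1.10636 >1
Interval (-2.8000, 0).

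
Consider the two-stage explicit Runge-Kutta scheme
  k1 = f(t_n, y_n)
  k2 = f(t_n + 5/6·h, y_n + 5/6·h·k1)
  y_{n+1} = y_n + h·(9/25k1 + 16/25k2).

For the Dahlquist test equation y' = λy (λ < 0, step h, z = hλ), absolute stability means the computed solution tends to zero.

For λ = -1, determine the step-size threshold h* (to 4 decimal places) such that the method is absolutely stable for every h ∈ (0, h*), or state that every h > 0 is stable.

Set f=λy, z=hλ:
  k1=λy_n ⇒ h·k1=z·y_n;  k2=λ(1+5/6z)y_n ⇒ h·k2=z(1+5/6z)y_n
  y_{n+1}/y_n = 1 + 9/25z + 16/25z(1+5/6z) = 1 + z + 8/15z²
  Hence R(z) = 1 + z + 8/15z².

Find x<0 with |R(x)|<1.
x=-1.05: |R|=0.5380
R=1: x+8/15x²=0 ⇒ x=−15/8=-1.8750; min R=1−1/(4·8/15)=0.5312>−1
Confirm numerically:
  x=-1.729: |R|=0.86537 <1
  x=-1.630: |R|=0.78701 <1
  x=-1.565: |R|=0.74125 <1
  x=-1.191: |R|=0.56552 <1
  x=-2.379: |R|=1.63948 >1
  x=-2.109: |R|=1.26320 >1
Interval (-1.8750, 0).

(-1.8750,0); λ=-1 ⇒ h* = (15/8)/1 = 1.8750.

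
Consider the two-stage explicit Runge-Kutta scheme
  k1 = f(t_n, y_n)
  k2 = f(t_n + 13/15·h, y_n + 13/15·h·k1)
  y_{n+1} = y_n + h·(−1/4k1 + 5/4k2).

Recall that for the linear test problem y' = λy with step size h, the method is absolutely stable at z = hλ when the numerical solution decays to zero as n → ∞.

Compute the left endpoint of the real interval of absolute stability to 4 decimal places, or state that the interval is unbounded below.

Test eqn y'=λy, z=hλ:
  k1=λy_n ⇒ h·k1=z·y_n;  k2=λ(1+13/15z)y_n ⇒ h·k2=z(1+13/15z)y_n
  y_{n+1}/y_n = 1 − 1/4z + 5/4z(1+13/15z) = 1 + z + 13/12z²
  ⇒ R(z) = 1 + z + 13/12z².

Find x<0 with |R(x)|<1.
x=-0.56: |R|=0.7797
R=1: x+13/12x²=0 ⇒ x=−12/13=-0.9231; min R=1−1/(4·13/12)=0.7692>−1
Confirm numerically:
  x=-0.643: |R|=0.80490 <1
  x=-0.630: |R|=0.79997 <1
  x=-0.544: |R|=0.77660 <1
  x=-0.470: |R|=0.76931 <1
  x=-1.031: |R|=1.12054 >1
  x=-0.984: |R|=1.06494 >1
  x=-0.970: |R|=1.04931 >1
Interval (-0.9231, 0).

left endpoint -0.9231.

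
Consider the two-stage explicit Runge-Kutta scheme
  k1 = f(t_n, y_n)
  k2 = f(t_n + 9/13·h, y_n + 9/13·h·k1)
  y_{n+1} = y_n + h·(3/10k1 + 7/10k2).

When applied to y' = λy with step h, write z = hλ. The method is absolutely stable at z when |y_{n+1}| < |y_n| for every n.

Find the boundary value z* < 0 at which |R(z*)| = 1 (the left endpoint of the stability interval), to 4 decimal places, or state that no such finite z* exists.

left endpoint -2.0635.

Set f=λy, z=hλ:
  k1=λy_n ⇒ h·k1=z·y_n;  k2=λ(1+9/13z)y_n ⇒ h·k2=z(1+9/13z)y_n
  y_{n+1}/y_n = 1 + 3/10z + 7/10z(1+9/13z) = 1 + z + 63/130z²
  Hence R(z) = 1 + z + 63/130z².

Need |R(x)|<1, x<0.
x=-1.34: |R|=0.5302
R=1: x+63/130x²=0 ⇒ x=−130/63=-2.0635; min R=1−1/(4·63/130)=0.4841>−1
Confirm numerically:
  x=-1.830: |R|=0.79293 <1
  x=-1.708: |R|=0.70575 <1
  x=-1.317: |R|=0.52356 <1
  x=-1.157: |R|=0.49173 <1
  x=-2.651: |R|=1.75478 >1
  x=-2.378: |R|=1.36244 >1
  x=-2.332: |R|=1.30345 >1
Interval (-2.0635, 0).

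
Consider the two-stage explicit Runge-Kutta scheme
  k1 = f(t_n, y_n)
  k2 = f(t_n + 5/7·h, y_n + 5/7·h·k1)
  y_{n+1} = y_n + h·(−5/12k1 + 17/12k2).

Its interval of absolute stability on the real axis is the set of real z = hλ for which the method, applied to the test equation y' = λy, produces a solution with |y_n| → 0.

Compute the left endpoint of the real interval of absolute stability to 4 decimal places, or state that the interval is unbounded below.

left endpoint -0.9882.

Set f=λy, z=hλ:
  k1=λy_n ⇒ h·k1=z·y_n;  k2=λ(1+5/7z)y_n ⇒ h·k2=z(1+5/7z)y_n
  y_{n+1}/y_n = 1 − 5/12z + 17/12z(1+5/7z) = 1 + z + 85/84z²
  Hence R(z) = 1 + z + 85/84z².

Boundary: |R(x)|=1, x<0.
x=-1.34: |R|=1.4770
R=1: x+85/84x²=0 ⇒ x=−84/85=-0.9882; min R=1−1/(4·85/84)=0.7529>−1
Confirm numerically:
  x=-0.839: |R|=0.87330 <1
  x=-0.623: |R|=0.76975 <1
  x=-0.408: |R|=0.76045 <1
  x=-1.527: |R|=1.83249 >1
  x=-1.021: |R|=1.03385 >1
So |R|<1 on (-0.9882, 0).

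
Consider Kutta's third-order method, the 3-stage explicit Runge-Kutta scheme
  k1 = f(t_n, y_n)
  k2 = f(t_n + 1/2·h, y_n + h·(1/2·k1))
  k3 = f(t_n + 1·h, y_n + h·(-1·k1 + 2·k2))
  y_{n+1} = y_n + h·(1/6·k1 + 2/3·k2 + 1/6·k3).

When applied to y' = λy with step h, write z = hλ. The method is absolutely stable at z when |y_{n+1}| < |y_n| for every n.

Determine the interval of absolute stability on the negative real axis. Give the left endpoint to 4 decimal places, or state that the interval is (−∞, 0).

With y'=λy (z=hλ):
  order 3, 3-stage ⇒ R(z)=1+z+z^2/2+z^3/6
  (e.g. R(-0.85)=0.40890, |R|=0.40890)

Need |R(x)|<1, x<0.
x=-0.85: |R|=0.4089
|R(-2.68)|=1.2969 |R(-2.23)|=0.5918 |R(-1.16)|=0.2527
Bisect:
  x_lo=-2.9595 |R|=1.9004  x_hi=-0.2443 |R|=0.7831
  mid=-1.60191 |R|=0.00396 →hi
  mid=-2.28072 |R|=0.65714 →hi
  mid=-2.62012 |R|=1.18547 →lo
  mid=-2.45042 |R|=0.90042 →hi
  mid=-2.53527 |R|=1.03742 →lo
  mid=-2.49284 |R|=0.96758 →hi
  mid=-2.51406 |R|=1.00216 →lo
  mid=-2.50345 |R|=0.98478 →hi
  mid=-2.50875 |R|=0.99345 →hi
  ...
  [-2.51290,-2.51273] ⇒ x*=-2.5127
Interval (-2.5127, 0).

z∈(-2.5127,0).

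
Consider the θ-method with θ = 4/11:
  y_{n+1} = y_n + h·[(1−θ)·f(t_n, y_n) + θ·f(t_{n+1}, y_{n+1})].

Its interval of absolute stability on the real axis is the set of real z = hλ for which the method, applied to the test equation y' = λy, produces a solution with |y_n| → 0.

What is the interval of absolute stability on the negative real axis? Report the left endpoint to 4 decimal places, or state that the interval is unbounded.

z∈(-7.3333,0).

Test eqn y'=λy, z=hλ:
  y_{n+1} = y_n + z·[7/11·y_n + 4/11·y_{n+1}] ⇒ (1 − 4/11z)y_{n+1} = (1 + 7/11z)y_n
  so R(z) = (1 + 7/11z)/(1 − 4/11z).

Find x<0 with |R(x)|<1.
x=-1.3: |R|=0.1173
R=−1: 1+7/11x = −1+4/11x ⇒ -3/11x=2 ⇒ x=2/(-3/11)=-7.3333
Confirm numerically:
  x=-7.110: |R|=0.98301 <1
  x=-7.034: |R|=0.97705 <1
  x=-3.037: |R|=0.44319 <1
  x=-7.886: |R|=1.03897 >1
  x=-7.378: |R|=1.00331 >1
Stable set (-7.3333, 0).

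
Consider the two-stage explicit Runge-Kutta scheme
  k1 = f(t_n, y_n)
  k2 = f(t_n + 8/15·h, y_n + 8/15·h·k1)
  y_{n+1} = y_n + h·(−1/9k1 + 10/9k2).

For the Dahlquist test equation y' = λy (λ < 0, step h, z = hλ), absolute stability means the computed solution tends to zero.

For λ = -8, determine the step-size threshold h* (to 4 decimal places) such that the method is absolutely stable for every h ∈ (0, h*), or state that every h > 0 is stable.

(-1.6875,0); λ=-8 ⇒ h* = (27/16)/8 = 0.2109.

On y'=λy, z=hλ:
  k1=λy_n ⇒ h·k1=z·y_n;  k2=λ(1+8/15z)y_n ⇒ h·k2=z(1+8/15z)y_n
  y_{n+1}/y_n = 1 − 1/9z + 10/9z(1+8/15z) = 1 + z + 16/27z²
  so R(z) = 1 + z + 16/27z².

Solve |R(x)|<1 on ℝ⁻.
x=-1.08: |R|=0.6112
R=1: x+16/27x²=0 ⇒ x=−27/16=-1.6875; min R=1−1/(4·16/27)=0.5781>−1
Confirm numerically:
  x=-1.621: |R|=0.93612 <1
  x=-1.562: |R|=0.88383 <1
  x=-0.839: |R|=0.57814 <1
  x=-0.703: |R|=0.58986 <1
  x=-2.227: |R|=1.71198 >1
  x=-2.126: |R|=1.55245 >1
Interval (-1.6875, 0).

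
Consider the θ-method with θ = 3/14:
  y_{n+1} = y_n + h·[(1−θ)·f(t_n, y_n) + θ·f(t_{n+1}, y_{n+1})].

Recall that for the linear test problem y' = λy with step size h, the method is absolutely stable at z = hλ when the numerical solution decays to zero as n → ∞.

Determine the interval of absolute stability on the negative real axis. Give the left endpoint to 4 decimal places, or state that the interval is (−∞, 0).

With y'=λy (z=hλ):
  y_{n+1} = y_n + z·[11/14·y_n + 3/14·y_{n+1}] ⇒ (1 − 3/14z)y_{n+1} = (1 + 11/14z)y_n
  R(z) = (1 + 11/14z)/(1 − 3/14z).

Find x<0 with |R(x)|<1.
x=-1.52: |R|=0.1466
R=−1: 1+11/14x = −1+3/14x ⇒ -4/7x=2 ⇒ x=2/(-4/7)=-3.5000
Confirm numerically:
  x=-3.134: |R|=0.87488 <1
  x=-3.063: |R|=0.84924 <1
  x=-2.394: |R|=0.58229 <1
  x=-1.408: |R|=0.08165 <1
  x=-3.910: |R|=1.12748 >1
  x=-3.826: |R|=1.10236 >1
  x=-3.660: |R|=1.05124 >1
Interval (-3.5000, 0).

z∈(-3.5000,0).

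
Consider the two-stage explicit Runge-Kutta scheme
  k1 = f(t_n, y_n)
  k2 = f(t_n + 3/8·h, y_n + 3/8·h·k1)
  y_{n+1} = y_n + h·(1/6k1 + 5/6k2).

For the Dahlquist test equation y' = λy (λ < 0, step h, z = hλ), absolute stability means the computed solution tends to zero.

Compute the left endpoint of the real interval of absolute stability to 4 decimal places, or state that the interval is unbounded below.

Test eqn y'=λy, z=hλ:
  k1=λy_n ⇒ h·k1=z·y_n;  k2=λ(1+3/8z)y_n ⇒ h·k2=z(1+3/8z)y_n
  y_{n+1}/y_n = 1 + 1/6z + 5/6z(1+3/8z) = 1 + z + 5/16z²
  so R(z) = 1 + z + 5/16z².

Need |R(x)|<1, x<0.
x=-0.32: |R|=0.7120
R=1: x+5/16x²=0 ⇒ x=−16/5=-3.2000; min R=1−1/(4·5/16)=0.2000>−1
Confirm numerically:
  x=-2.748: |R|=0.61185 <1
  x=-1.583: |R|=0.20009 <1
  x=-1.322: |R|=0.22415 <1
  x=-3.770: |R|=1.67153 >1
  x=-3.695: |R|=1.57157 >1
  x=-3.632: |R|=1.49032 >1
Interval (-3.2000, 0).

z* = -3.2000.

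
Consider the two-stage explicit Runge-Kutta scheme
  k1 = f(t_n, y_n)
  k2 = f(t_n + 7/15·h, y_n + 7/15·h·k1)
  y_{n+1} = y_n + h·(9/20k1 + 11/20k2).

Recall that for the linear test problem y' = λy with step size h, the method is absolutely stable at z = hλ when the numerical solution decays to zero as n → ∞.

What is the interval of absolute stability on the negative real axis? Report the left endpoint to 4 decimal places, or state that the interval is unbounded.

With y'=λy (z=hλ):
  k1=λy_n ⇒ h·k1=z·y_n;  k2=λ(1+7/15z)y_n ⇒ h·k2=z(1+7/15z)y_n
  y_{n+1}/y_n = 1 + 9/20z + 11/20z(1+7/15z) = 1 + z + 77/300z²
  ⇒ R(z) = 1 + z + 77/300z².

Need |R(x)|<1, x<0.
x=-0.96: |R|=0.2765
R=1: x+77/300x²=0 ⇒ x=−300/77=-3.8961; min R=1−1/(4·77/300)=0.0260>−1
Confirm numerically:
  x=-3.746: |R|=0.85568 <1
  x=-3.429: |R|=0.58890 <1
  x=-3.209: |R|=0.43407 <1
  x=-2.815: |R|=0.21888 <1
  x=-4.420: |R|=1.59434 >1
  x=-4.184: |R|=1.30917 >1
  x=-4.107: |R|=1.22231 >1
Interval (-3.8961, 0).

(-3.8961, 0).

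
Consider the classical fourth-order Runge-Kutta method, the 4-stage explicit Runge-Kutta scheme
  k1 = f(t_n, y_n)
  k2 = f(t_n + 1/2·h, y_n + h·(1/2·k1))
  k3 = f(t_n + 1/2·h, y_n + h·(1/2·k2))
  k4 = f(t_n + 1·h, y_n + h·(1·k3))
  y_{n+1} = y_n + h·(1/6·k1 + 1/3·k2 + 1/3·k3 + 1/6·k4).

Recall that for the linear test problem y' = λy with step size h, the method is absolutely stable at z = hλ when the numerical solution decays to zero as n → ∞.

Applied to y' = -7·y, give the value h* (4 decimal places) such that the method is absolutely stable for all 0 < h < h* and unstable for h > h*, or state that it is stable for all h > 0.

(-2.7853,0); λ=-7 ⇒ h* = 0.3979.

With y'=λy (z=hλ):
  order 4, 4-stage ⇒ R(z)=1+z+z^2/2+z^3/6+z^4/24
  (e.g. R(-0.74)=0.47876, |R|=0.47876)

Find x<0 with |R(x)|<1.
x=-0.74: |R|=0.4788
|R(-1.66)|=0.2718 |R(-1.05)|=0.3590 |R(-0.52)|=0.5948
Bisect:
  x_lo=-3.2316 |R|=1.9095  x_hi=-0.3998 |R|=0.6705
  mid=-1.81572 |R|=0.28789 →hi
  mid=-2.52366 |R|=0.67207 →hi
  mid=-2.87764 |R|=1.14839 →lo
  mid=-2.70065 |R|=0.87971 →hi
  mid=-2.78915 |R|=1.00582 →lo
  mid=-2.74490 |R|=0.94079 →hi
  mid=-2.76702 |R|=0.97280 →hi
  mid=-2.77808 |R|=0.98918 →hi
  mid=-2.78361 |R|=0.99747 →hi
  ...
  [-2.78534,-2.78517] ⇒ x*=-2.7853
Stable set (-2.7853, 0).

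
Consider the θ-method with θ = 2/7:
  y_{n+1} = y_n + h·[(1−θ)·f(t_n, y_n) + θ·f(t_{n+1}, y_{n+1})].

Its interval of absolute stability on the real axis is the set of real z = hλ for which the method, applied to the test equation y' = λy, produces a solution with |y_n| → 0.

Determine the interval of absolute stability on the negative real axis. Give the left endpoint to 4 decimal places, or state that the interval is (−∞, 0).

(-4.6667, 0).

On y'=λy, z=hλ:
  y_{n+1} = y_n + z·[5/7·y_n + 2/7·y_{n+1}] ⇒ (1 − 2/7z)y_{n+1} = (1 + 5/7z)y_n
  so R(z) = (1 + 5/7z)/(1 − 2/7z).

Need |R(x)|<1, x<0.
x=-0.58: |R|=0.5025
R=−1: 1+5/7x = −1+2/7x ⇒ -3/7x=2 ⇒ x=2/(-3/7)=-4.6667
Confirm numerically:
  x=-4.448: |R|=0.95873 <1
  x=-4.204: |R|=0.90992 <1
  x=-3.972: |R|=0.86055 <1
  x=-3.257: |R|=0.68707 <1
  x=-5.231: |R|=1.09695 >1
  x=-5.125: |R|=1.07971 >1
Interval (-4.6667, 0).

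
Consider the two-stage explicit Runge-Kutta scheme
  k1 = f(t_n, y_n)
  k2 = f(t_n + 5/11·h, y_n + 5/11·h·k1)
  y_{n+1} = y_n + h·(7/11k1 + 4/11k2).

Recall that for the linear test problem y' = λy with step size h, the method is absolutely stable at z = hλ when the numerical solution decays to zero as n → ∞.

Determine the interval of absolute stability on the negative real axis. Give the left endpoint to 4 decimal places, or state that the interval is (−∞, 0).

With y'=λy (z=hλ):
  k1=λy_n ⇒ h·k1=z·y_n;  k2=λ(1+5/11z)y_n ⇒ h·k2=z(1+5/11z)y_n
  y_{n+1}/y_n = 1 + 7/11z + 4/11z(1+5/11z) = 1 + z + 20/121z²
  ⇒ R(z) = 1 + z + 20/121z².

Boundary: |R(x)|=1, x<0.
x=-0.43: |R|=0.6006
R=1: x+20/121x²=0 ⇒ x=−121/20=-6.0500; min R=1−1/(4·20/121)=-0.5125>−1
Confirm numerically:
  x=-5.619: |R|=0.59970 <1
  x=-4.808: |R|=0.01297 <1
  x=-3.053: |R|=0.51237 <1
  x=-6.289: |R|=1.24844 >1
  x=-6.132: |R|=1.08311 >1
So |R|<1 on (-6.0500, 0).

z∈(-6.0500,0).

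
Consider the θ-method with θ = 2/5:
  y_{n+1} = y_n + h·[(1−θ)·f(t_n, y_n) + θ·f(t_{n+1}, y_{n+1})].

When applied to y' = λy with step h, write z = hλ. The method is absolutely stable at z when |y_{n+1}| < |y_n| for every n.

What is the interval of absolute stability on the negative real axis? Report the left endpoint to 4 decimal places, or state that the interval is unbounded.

Set f=λy, z=hλ:
  y_{n+1} = y_n + z·[3/5·y_n + 2/5·y_{n+1}] ⇒ (1 − 2/5z)y_{n+1} = (1 + 3/5z)y_n
  R(z) = (1 + 3/5z)/(1 − 2/5z).

Solve |R(x)|<1 on ℝ⁻.
x=-1.57: |R|=0.0356
R=−1: 1+3/5x = −1+2/5x ⇒ -1/5x=2 ⇒ x=2/(-1/5)=-10.0000
Confirm numerically:
  x=-9.270: |R|=0.96899 <1
  x=-8.163: |R|=0.91386 <1
  x=-7.145: |R|=0.85200 <1
  x=-4.772: |R|=0.64054 <1
  x=-10.476: |R|=1.01834 >1
  x=-10.264: |R|=1.01034 >1
  x=-10.227: |R|=1.00892 >1
Stable set (-10.0000, 0).

(-10.0000, 0).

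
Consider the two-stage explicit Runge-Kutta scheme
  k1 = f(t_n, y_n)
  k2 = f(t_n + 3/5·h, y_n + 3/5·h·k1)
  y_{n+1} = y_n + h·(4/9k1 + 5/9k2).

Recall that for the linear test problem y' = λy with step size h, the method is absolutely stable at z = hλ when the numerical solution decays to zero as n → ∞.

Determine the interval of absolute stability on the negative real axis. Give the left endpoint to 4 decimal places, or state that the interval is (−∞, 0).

With y'=λy (z=hλ):
  k1=λy_n ⇒ h·k1=z·y_n;  k2=λ(1+3/5z)y_n ⇒ h·k2=z(1+3/5z)y_n
  y_{n+1}/y_n = 1 + 4/9z + 5/9z(1+3/5z) = 1 + z + 1/3z²
  R(z) = 1 + z + 1/3z².

Find x<0 with |R(x)|<1.
x=-1.29: |R|=0.2647
R=1: x+1/3x²=0 ⇒ x=−3=-3.0000; min R=1−1/(4·1/3)=0.2500>−1
Confirm numerically:
  x=-2.972: |R|=0.97226 <1
  x=-2.480: |R|=0.57013 <1
  x=-2.280: |R|=0.45280 <1
  x=-2.243: |R|=0.43402 <1
  x=-3.360: |R|=1.40320 >1
  x=-3.322: |R|=1.35656 >1
  x=-3.245: |R|=1.26501 >1
Interval (-3.0000, 0).

z∈(-3.0000,0).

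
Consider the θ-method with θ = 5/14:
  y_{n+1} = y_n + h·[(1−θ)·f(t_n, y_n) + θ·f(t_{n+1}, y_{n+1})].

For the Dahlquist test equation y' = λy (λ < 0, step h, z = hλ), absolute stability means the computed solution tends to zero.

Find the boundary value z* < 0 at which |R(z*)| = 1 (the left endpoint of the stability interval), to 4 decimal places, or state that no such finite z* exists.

On y'=λy, z=hλ:
  y_{n+1} = y_n + z·[9/14·y_n + 5/14·y_{n+1}] ⇒ (1 − 5/14z)y_{n+1} = (1 + 9/14z)y_n
  ⇒ R(z) = (1 + 9/14z)/(1 − 5/14z).

Find x<0 with |R(x)|<1.
x=-0.66: |R|=0.4659
R=−1: 1+9/14x = −1+5/14x ⇒ -2/7x=2 ⇒ x=2/(-2/7)=-7.0000
Confirm numerically:
  x=-5.954: |R|=0.90441 <1
  x=-5.588: |R|=0.86533 <1
  x=-3.713: |R|=0.59625 <1
  x=-2.988: |R|=0.44547 <1
  x=-7.217: |R|=1.01733 >1
  x=-7.187: |R|=1.01498 >1
Stable set (-7.0000, 0).

z* = -7.0000.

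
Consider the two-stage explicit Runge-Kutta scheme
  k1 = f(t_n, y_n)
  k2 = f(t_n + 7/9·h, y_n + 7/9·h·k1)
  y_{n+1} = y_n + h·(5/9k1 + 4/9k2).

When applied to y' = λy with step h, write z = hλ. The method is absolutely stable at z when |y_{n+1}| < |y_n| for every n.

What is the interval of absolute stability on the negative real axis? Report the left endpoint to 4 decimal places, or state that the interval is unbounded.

(-2.8929, 0).

With y'=λy (z=hλ):
  k1=λy_n ⇒ h·k1=z·y_n;  k2=λ(1+7/9z)y_n ⇒ h·k2=z(1+7/9z)y_n
  y_{n+1}/y_n = 1 + 5/9z + 4/9z(1+7/9z) = 1 + z + 28/81z²
  so R(z) = 1 + z + 28/81z².

Solve |R(x)|<1 on ℝ⁻.
x=-1.33: |R|=0.2815
R=1: x+28/81x²=0 ⇒ x=−81/28=-2.8929; min R=1−1/(4·28/81)=0.2768>−1
Confirm numerically:
  x=-2.717: |R|=0.83483 <1
  x=-1.960: |R|=0.36796 <1
  x=-1.745: |R|=0.30760 <1
  x=-1.455: |R|=0.27681 <1
  x=-3.380: |R|=1.56918 >1
  x=-3.212: |R|=1.35435 >1
  x=-2.965: |R|=1.07394 >1
Stable set (-2.8929, 0).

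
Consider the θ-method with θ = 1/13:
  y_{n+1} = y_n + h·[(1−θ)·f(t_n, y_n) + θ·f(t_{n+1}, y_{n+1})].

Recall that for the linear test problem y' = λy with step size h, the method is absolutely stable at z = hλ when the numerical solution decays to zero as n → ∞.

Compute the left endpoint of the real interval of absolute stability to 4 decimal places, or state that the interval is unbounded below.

left endpoint -2.3636.

On y'=λy, z=hλ:
  y_{n+1} = y_n + z·[12/13·y_n + 1/13·y_{n+1}] ⇒ (1 − 1/13z)y_{n+1} = (1 + 12/13z)y_n
  Hence R(z) = (1 + 12/13z)/(1 − 1/13z).

Find x<0 with |R(x)|<1.
x=-0.36: |R|=0.6497
R=−1: 1+12/13x = −1+1/13x ⇒ -11/13x=2 ⇒ x=2/(-11/13)=-2.3636
Confirm numerically:
  x=-1.952: |R|=0.69716 <1
  x=-1.609: |R|=0.43179 <1
  x=-1.023: |R|=0.05163 <1
  x=-2.595: |R|=1.16319 >1
  x=-2.509: |R|=1.10310 >1
  x=-2.415: |R|=1.03665 >1
So |R|<1 on (-2.3636, 0).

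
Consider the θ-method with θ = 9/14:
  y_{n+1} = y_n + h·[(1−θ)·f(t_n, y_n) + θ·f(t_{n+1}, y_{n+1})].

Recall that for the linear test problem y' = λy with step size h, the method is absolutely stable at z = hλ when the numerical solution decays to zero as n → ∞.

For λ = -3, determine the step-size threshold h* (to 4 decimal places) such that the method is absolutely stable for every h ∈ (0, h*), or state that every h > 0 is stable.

interval (−∞, 0). Any h>0 works for λ=-3.

On y'=λy, z=hλ:
  y_{n+1} = y_n + z·[5/14·y_n + 9/14·y_{n+1}] ⇒ (1 − 9/14z)y_{n+1} = (1 + 5/14z)y_n
  so R(z) = (1 + 5/14z)/(1 − 9/14z).

Boundary: |R(x)|=1, x<0.
x=-1: |R|=0.3913
x=-2: |R|=0.1250
x=-10: |R|=0.3462
x=-100: |R|=0.5317
θ=9/14≥1/2 ⇒ |1+5/14x|<|1−9/14x| ∀x<0 ⇒ interval (−∞,0).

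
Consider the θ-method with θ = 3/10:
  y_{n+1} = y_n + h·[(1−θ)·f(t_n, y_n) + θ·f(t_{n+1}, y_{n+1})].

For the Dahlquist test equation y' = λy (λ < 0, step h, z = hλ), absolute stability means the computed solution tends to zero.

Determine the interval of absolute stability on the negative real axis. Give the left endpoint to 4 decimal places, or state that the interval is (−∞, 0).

On y'=λy, z=hλ:
  y_{n+1} = y_n + z·[7/10·y_n + 3/10·y_{n+1}] ⇒ (1 − 3/10z)y_{n+1} = (1 + 7/10z)y_n
  so R(z) = (1 + 7/10z)/(1 − 3/10z).

Boundary: |R(x)|=1, x<0.
x=-0.62: |R|=0.4772
R=−1: 1+7/10x = −1+3/10x ⇒ -2/5x=2 ⇒ x=2/(-2/5)=-5.0000
Confirm numerically:
  x=-4.655: |R|=0.94242 <1
  x=-4.313: |R|=0.88020 <1
  x=-2.202: |R|=0.32603 <1
  x=-5.485: |R|=1.07333 >1
  x=-5.396: |R|=1.06049 >1
  x=-5.076: |R|=1.01205 >1
Stable set (-5.0000, 0).

z∈(-5.0000,0).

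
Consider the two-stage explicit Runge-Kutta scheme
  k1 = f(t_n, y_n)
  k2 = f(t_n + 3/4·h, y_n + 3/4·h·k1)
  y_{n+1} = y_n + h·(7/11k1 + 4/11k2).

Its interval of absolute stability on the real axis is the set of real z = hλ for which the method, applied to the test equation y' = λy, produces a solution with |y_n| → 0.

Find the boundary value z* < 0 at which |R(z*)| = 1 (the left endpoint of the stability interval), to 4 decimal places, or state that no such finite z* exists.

With y'=λy (z=hλ):
  k1=λy_n ⇒ h·k1=z·y_n;  k2=λ(1+3/4z)y_n ⇒ h·k2=z(1+3/4z)y_n
  y_{n+1}/y_n = 1 + 7/11z + 4/11z(1+3/4z) = 1 + z + 3/11z²
  ⇒ R(z) = 1 + z + 3/11z².

Boundary: |R(x)|=1, x<0.
x=-0.35: |R|=0.6834
R=1: x+3/11x²=0 ⇒ x=−11/3=-3.6667; min R=1−1/(4·3/11)=0.0833>−1
Confirm numerically:
  x=-3.621: |R|=0.95490 <1
  x=-2.009: |R|=0.09175 <1
  x=-2.000: |R|=0.09091 <1
  x=-1.662: |R|=0.09134 <1
  x=-4.072: |R|=1.45014 >1
  x=-3.825: |R|=1.16517 >1
  x=-3.706: |R|=1.03976 >1
Interval (-3.6667, 0).

z* = -3.6667.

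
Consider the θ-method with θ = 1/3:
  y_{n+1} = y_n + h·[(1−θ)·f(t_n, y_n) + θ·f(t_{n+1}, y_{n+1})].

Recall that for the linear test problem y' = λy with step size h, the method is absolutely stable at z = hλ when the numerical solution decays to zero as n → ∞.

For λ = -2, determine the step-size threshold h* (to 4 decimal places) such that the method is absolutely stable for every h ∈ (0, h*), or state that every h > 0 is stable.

(-6.0000,0); λ=-2 ⇒ h* = (6)/2 = 3.0000.

Set f=λy, z=hλ:
  y_{n+1} = y_n + z·[2/3·y_n + 1/3·y_{n+1}] ⇒ (1 − 1/3z)y_{n+1} = (1 + 2/3z)y_n
  R(z) = (1 + 2/3z)/(1 − 1/3z).

Solve |R(x)|<1 on ℝ⁻.
x=-1.38: |R|=0.0548
R=−1: 1+2/3x = −1+1/3x ⇒ -1/3x=2 ⇒ x=2/(-1/3)=-6.0000
Confirm numerically:
  x=-5.800: |R|=0.97727 <1
  x=-5.397: |R|=0.92819 <1
  x=-5.154: |R|=0.89625 <1
  x=-2.464: |R|=0.35286 <1
  x=-6.544: |R|=1.05700 >1
  x=-6.363: |R|=1.03877 >1
  x=-6.197: |R|=1.02142 >1
Interval (-6.0000, 0).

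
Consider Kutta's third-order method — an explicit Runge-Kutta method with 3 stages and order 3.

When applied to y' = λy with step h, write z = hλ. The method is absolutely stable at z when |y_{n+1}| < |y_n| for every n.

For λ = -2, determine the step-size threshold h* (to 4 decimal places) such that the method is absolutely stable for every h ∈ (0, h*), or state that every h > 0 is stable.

With y'=λy (z=hλ):
  order 3, 3-stage ⇒ R(z)=1+z+z^2/2+z^3/6
  (e.g. R(-1.2)=0.23200, |R|=0.23200)

Need |R(x)|<1, x<0.
x=-1.2: |R|=0.2320
|R(-2.9)|=1.7598 |R(-1.14)|=0.2629 |R(-1.12)|=0.2730
Bisect:
  x_lo=-2.8506 |R|=1.6483  x_hi=-0.2105 |R|=0.8101
  mid=-1.53056 |R|=0.04316 →hi
  mid=-2.19059 |R|=0.54323 →hi
  mid=-2.52060 |R|=1.01296 →lo
  mid=-2.35559 |R|=0.75964 →hi
  mid=-2.43810 |R|=0.88141 →hi
  mid=-2.47935 |R|=0.94593 →hi
  mid=-2.49997 |R|=0.97913 →hi
  mid=-2.51029 |R|=0.99596 →hi
  ...
  [-2.51287,-2.51270] ⇒ x*=-2.5127
So |R|<1 on (-2.5127, 0).

(-2.5127,0); λ=-2 ⇒ h* = 1.2564.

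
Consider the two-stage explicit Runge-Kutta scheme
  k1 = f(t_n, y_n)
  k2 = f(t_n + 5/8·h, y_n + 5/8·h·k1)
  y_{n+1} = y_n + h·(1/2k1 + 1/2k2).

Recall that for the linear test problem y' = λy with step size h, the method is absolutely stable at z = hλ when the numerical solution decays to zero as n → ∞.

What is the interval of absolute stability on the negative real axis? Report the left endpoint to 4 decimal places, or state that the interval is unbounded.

Set f=λy, z=hλ:
  k1=λy_n ⇒ h·k1=z·y_n;  k2=λ(1+5/8z)y_n ⇒ h·k2=z(1+5/8z)y_n
  y_{n+1}/y_n = 1 + 1/2z + 1/2z(1+5/8z) = 1 + z + 5/16z²
  ⇒ R(z) = 1 + z + 5/16z².

Solve |R(x)|<1 on ℝ⁻.
x=-1.58: |R|=0.2001
R=1: x+5/16x²=0 ⇒ x=−16/5=-3.2000; min R=1−1/(4·5/16)=0.2000>−1
Confirm numerically:
  x=-2.639: |R|=0.53735 <1
  x=-1.914: |R|=0.23081 <1
  x=-1.731: |R|=0.20536 <1
  x=-3.763: |R|=1.66205 >1
  x=-3.249: |R|=1.04975 >1
Stable set (-3.2000, 0).

z∈(-3.2000,0).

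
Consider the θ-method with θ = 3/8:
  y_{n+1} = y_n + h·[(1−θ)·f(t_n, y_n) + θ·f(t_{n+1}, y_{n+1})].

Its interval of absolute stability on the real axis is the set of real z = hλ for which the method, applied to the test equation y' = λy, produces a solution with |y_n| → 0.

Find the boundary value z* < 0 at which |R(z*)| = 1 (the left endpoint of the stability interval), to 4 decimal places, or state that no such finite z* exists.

Set f=λy, z=hλ:
  y_{n+1} = y_n + z·[5/8·y_n + 3/8·y_{n+1}] ⇒ (1 − 3/8z)y_{n+1} = (1 + 5/8z)y_n
  Hence R(z) = (1 + 5/8z)/(1 − 3/8z).

Boundary: |R(x)|=1, x<0.
x=-1.59: |R|=0.0039
R=−1: 1+5/8x = −1+3/8x ⇒ -1/4x=2 ⇒ x=2/(-1/4)=-8.0000
Confirm numerically:
  x=-7.944: |R|=0.99648 <1
  x=-7.825: |R|=0.98888 <1
  x=-7.680: |R|=0.97938 <1
  x=-5.521: |R|=0.79815 <1
  x=-8.579: |R|=1.03432 >1
  x=-8.254: |R|=1.01551 >1
  x=-8.233: |R|=1.01425 >1
Interval (-8.0000, 0).

z* = -8.0000.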